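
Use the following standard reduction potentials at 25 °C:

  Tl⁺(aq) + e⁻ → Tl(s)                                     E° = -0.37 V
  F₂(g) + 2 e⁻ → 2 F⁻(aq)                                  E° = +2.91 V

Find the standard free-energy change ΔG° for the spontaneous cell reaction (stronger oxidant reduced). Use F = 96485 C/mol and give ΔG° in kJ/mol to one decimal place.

F₂/F⁻ (E° = +2.91 V) is the cathode; Tl⁺/Tl (E° = -0.37 V) is the anode, so E°cell = +3.28 V.
Balancing electrons gives n = 2 (lcm of 2 and 1).
ΔG° = −nFE° = −(2)(96485)(+3.28) = -632,942 J = -632.9 kJ/mol.

-632.9 kJ/mol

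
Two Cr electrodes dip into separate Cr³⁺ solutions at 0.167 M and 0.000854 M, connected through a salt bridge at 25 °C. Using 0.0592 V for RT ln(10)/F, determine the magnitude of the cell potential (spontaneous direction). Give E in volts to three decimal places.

For a concentration cell E°cell = 0. The 0.167 M side is the cathode (reduction is favoured where [Cr³⁺] is higher).
With n = 3, E = −(0.0592/3) log([Cr³⁺]ₐₙ/[Cr³⁺]꜀ₐₜ) = −(0.0592/3) log(0.000854/0.167) = −(0.0592/3)(-2.291) = +0.045 V.

+0.045 V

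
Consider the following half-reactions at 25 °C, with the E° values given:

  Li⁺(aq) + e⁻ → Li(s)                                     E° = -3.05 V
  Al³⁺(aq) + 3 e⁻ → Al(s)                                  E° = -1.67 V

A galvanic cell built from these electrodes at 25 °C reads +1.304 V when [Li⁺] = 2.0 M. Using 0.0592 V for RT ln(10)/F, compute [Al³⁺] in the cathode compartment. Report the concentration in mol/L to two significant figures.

Al³⁺/Al is the cathode, Li⁺/Li the anode: E°cell = +1.38 V, n = 3.
Overall reaction: Al³⁺(aq) + 3 Li(s) → Al(s) + 3 Li⁺(aq); Q = [Li⁺]^3/[Al³⁺]^1.
From E = E° − (0.0592/n) log Q: log Q = (E° − E)·n/0.0592 = (+1.38 − (+1.304))·3/0.0592 = 3.8514.
So 1·log[Al³⁺] = 3·log(2) − log Q = 0.9031 − (3.8514) = -2.9483; [Al³⁺] = 10^(-2.9483) ≈ 0.0011 M.

0.0011 M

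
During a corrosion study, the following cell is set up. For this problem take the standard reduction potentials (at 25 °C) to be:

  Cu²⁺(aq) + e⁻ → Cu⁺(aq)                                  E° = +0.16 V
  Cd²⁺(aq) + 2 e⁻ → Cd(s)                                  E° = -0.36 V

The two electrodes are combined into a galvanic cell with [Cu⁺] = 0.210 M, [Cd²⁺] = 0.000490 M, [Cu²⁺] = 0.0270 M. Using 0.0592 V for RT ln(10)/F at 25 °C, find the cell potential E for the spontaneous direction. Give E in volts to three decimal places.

Cu²⁺/Cu⁺ is the cathode (higher E°), Cd²⁺/Cd the anode: E°cell = +0.16 − (-0.36) = +0.52 V, n = 2.
Overall: 2 Cu²⁺(aq) + Cd(s) → 2 Cu⁺(aq) + Cd²⁺(aq)
Q = [Cu⁺]^2·[Cd²⁺] / ([Cu²⁺]^2); log Q = -1.528.
E = E° − (0.0592/n) log Q = +0.52 − (0.0592/2)(-1.528) = +0.565 V.

+0.565 V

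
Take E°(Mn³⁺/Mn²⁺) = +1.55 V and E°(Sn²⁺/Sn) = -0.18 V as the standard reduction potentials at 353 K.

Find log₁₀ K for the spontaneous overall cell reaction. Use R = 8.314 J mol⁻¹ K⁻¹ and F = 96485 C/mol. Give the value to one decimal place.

Cathode: Mn³⁺/Mn²⁺; anode: Sn²⁺/Sn. E°cell = (+1.55) − (-0.18) = +1.73 V, with n = 2.
ΔG° = −nFE° = −RT ln K, so ln K = nFE°/(RT) = (2)(96485)(+1.73) / ((8.314)(353)) = 113.750.
log₁₀ K = 113.750 / ln 10 = 49.4.

49.4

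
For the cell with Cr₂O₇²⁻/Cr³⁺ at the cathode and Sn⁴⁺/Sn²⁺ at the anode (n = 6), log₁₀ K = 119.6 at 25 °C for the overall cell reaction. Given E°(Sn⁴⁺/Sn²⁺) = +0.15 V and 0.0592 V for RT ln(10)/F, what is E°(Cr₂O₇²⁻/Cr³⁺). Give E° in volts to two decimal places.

E°cell = (0.0592/n)·log K = (0.0592/6)(119.6) = +1.180 V.
Since Cr₂O₇²⁻/Cr³⁺ is the cathode and Sn⁴⁺/Sn²⁺ the anode, E°cell = E°(Cr₂O₇²⁻/Cr³⁺) − E°(Sn⁴⁺/Sn²⁺).
So E°(Cr₂O₇²⁻/Cr³⁺) = E°cell + E°(Sn⁴⁺/Sn²⁺) = +1.180 + (+0.15) = +1.33 V.

+1.33 V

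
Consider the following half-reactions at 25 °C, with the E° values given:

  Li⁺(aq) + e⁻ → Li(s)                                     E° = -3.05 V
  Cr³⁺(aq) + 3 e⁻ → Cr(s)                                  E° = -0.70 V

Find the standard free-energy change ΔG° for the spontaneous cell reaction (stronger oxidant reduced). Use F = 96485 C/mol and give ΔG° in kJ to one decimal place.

Cr³⁺/Cr (E° = -0.70 V) is the cathode; Li⁺/Li (E° = -3.05 V) is the anode, so E°cell = +2.35 V.
Balancing electrons gives n = 3 (lcm of 3 and 1).
ΔG° = −nFE° = −(3)(96485)(+2.35) = -680,219 J = -680.2 kJ.

-680.2 kJ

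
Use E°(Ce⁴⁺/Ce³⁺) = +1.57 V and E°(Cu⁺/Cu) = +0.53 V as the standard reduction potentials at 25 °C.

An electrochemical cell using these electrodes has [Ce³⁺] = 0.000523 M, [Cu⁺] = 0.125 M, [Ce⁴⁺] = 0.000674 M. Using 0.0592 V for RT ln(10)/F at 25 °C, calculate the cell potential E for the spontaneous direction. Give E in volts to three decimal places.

Ce⁴⁺/Ce³⁺ is the cathode (higher E°), Cu⁺/Cu the anode: E°cell = +1.57 − (+0.53) = +1.04 V, n = 1.
Overall: Ce⁴⁺(aq) + Cu(s) → Ce³⁺(aq) + Cu⁺(aq)
Q = [Ce³⁺]·[Cu⁺] / ([Ce⁴⁺]); log Q = -1.013.
E = E° − (0.0592/n) log Q = +1.04 − (0.0592/1)(-1.013) = +1.100 V.

+1.100 V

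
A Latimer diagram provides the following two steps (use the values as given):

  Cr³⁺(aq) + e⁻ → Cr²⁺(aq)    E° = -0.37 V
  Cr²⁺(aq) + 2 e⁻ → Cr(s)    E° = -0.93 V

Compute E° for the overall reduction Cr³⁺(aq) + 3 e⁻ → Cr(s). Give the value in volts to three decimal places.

Standard free energies of sequential steps add: ΔG°₃ = ΔG°₁ + ΔG°₂, so n₃E°₃ = n₁E°₁ + n₂E°₂.
E°₃ = (1×-0.37 + 2×-0.93) / 3 = (-2.230) / 3 = -0.743 V.

-0.743 V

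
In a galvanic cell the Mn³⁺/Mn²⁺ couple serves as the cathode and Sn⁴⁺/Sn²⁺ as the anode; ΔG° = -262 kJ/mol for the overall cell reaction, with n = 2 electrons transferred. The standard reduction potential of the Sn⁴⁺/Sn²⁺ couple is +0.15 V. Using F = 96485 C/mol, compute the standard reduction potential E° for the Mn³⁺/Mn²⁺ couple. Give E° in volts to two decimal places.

+1.51 V

E°cell = −ΔG°/(nF) = −(-262×10³)/((2)(96485)) = +1.358 V.
Since Mn³⁺/Mn²⁺ is the cathode and Sn⁴⁺/Sn²⁺ the anode, E°cell = E°(Mn³⁺/Mn²⁺) − E°(Sn⁴⁺/Sn²⁺).
So E°(Mn³⁺/Mn²⁺) = E°cell + E°(Sn⁴⁺/Sn²⁺) = +1.358 + (+0.15) = +1.51 V.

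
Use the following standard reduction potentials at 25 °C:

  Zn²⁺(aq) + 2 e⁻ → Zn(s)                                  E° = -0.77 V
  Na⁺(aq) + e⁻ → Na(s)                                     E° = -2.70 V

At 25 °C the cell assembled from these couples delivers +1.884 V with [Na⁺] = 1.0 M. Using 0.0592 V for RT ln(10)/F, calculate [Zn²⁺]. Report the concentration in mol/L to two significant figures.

0.028 M

Zn²⁺/Zn is the cathode, Na⁺/Na the anode: E°cell = +1.93 V, n = 2.
Overall reaction: Zn²⁺(aq) + 2 Na(s) → Zn(s) + 2 Na⁺(aq); Q = [Na⁺]^2/[Zn²⁺]^1.
From E = E° − (0.0592/n) log Q: log Q = (E° − E)·n/0.0592 = (+1.93 − (+1.884))·2/0.0592 = 1.5541.
So 1·log[Zn²⁺] = 2·log(1) − log Q = 0.0000 − (1.5541) = -1.5541; [Zn²⁺] = 10^(-1.5541) ≈ 0.028 M.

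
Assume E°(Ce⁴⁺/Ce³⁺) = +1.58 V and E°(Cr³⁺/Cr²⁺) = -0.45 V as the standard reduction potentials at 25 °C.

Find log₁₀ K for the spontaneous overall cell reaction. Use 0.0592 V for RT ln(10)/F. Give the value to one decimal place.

34.3

Cathode: Ce⁴⁺/Ce³⁺; anode: Cr³⁺/Cr²⁺. E°cell = +2.03 V, n = 1.
log K = nE°cell / 0.0592 = (1)(+2.03) / 0.0592 = 34.3.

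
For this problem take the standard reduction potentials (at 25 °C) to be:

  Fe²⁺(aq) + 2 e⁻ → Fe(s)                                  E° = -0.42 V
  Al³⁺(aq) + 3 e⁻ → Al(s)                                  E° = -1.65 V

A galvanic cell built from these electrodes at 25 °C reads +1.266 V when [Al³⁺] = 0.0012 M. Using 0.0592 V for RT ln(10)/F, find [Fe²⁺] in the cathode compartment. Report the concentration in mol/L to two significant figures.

Fe²⁺/Fe is the cathode, Al³⁺/Al the anode: E°cell = +1.23 V, n = 6.
Overall reaction: 3 Fe²⁺(aq) + 2 Al(s) → 3 Fe(s) + 2 Al³⁺(aq); Q = [Al³⁺]^2/[Fe²⁺]^3.
From E = E° − (0.0592/n) log Q: log Q = (E° − E)·n/0.0592 = (+1.23 − (+1.266))·6/0.0592 = -3.6486.
So 3·log[Fe²⁺] = 2·log(0.0012) − log Q = -5.8416 − (-3.6486) = -2.1930; log[Fe²⁺] = -2.1930 / 3 = -0.7310; [Fe²⁺] = 10^(-0.7310) ≈ 0.19 M.

0.19 M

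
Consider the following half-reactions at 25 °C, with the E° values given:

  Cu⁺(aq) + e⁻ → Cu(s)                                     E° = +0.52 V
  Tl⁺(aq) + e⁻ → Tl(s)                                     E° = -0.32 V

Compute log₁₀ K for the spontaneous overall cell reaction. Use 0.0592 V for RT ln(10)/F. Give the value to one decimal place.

Cathode: Cu⁺/Cu; anode: Tl⁺/Tl. E°cell = +0.84 V, n = 1.
log K = nE°cell / 0.0592 = (1)(+0.84) / 0.0592 = 14.2.

14.2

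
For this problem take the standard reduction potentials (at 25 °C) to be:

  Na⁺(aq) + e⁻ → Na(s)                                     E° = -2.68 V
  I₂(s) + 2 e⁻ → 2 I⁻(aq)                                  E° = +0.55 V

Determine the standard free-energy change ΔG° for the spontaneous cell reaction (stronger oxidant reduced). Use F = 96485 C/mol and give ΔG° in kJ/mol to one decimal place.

-623.3 kJ/mol

I₂/I⁻ (E° = +0.55 V) is the cathode; Na⁺/Na (E° = -2.68 V) is the anode, so E°cell = +3.23 V.
Balancing electrons gives n = 2 (lcm of 2 and 1).
ΔG° = −nFE° = −(2)(96485)(+3.23) = -623,293 J = -623.3 kJ/mol.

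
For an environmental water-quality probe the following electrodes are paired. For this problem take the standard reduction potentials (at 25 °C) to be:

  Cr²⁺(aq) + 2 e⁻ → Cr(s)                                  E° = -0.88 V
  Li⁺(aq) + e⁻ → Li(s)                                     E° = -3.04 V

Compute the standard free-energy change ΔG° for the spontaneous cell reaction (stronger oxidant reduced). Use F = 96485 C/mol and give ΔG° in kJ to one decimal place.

-416.8 kJ

Cr²⁺/Cr (E° = -0.88 V) is the cathode; Li⁺/Li (E° = -3.04 V) is the anode, so E°cell = +2.16 V.
Balancing electrons gives n = 2 (lcm of 2 and 1).
ΔG° = −nFE° = −(2)(96485)(+2.16) = -416,815 J = -416.8 kJ.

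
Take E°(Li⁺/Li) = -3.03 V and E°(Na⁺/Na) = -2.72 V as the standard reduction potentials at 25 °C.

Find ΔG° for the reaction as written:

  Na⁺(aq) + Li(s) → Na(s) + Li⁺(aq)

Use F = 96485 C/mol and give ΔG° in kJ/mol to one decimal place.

-29.9 kJ/mol

As written, Na⁺/Na is reduced (cathode) and Li⁺/Li is oxidised (anode), so E°cell = (-2.72) − (-3.03) = +0.31 V.
Balancing electrons gives n = 1.
ΔG° = −nFE° = −(1)(96485)(+0.31) = -29,910 J = -29.9 kJ/mol.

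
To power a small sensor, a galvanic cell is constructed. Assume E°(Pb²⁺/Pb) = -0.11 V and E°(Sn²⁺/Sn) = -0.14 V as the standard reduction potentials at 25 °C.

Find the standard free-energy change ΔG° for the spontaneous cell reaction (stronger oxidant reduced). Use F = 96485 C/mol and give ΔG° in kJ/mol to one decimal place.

-5.8 kJ/mol

Pb²⁺/Pb (E° = -0.11 V) is the cathode; Sn²⁺/Sn (E° = -0.14 V) is the anode, so E°cell = +0.03 V.
Balancing electrons gives n = 2 (lcm of 2 and 2).
ΔG° = −nFE° = −(2)(96485)(+0.03) = -5,789 J = -5.8 kJ/mol.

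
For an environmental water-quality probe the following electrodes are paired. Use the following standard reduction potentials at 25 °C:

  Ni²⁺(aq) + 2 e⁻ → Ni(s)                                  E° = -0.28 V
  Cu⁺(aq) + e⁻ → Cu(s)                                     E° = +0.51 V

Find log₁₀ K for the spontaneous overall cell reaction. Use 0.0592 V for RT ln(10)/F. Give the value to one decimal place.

26.7

Cathode: Cu⁺/Cu; anode: Ni²⁺/Ni. E°cell = +0.79 V, n = 2.
log K = nE°cell / 0.0592 = (2)(+0.79) / 0.0592 = 26.7.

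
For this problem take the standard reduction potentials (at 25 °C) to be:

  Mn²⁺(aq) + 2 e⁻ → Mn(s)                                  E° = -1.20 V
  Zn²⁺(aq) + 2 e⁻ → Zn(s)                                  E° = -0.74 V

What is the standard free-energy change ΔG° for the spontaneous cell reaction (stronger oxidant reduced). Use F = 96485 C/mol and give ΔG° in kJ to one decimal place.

Zn²⁺/Zn (E° = -0.74 V) is the cathode; Mn²⁺/Mn (E° = -1.20 V) is the anode, so E°cell = +0.46 V.
Balancing electrons gives n = 2 (lcm of 2 and 2).
ΔG° = −nFE° = −(2)(96485)(+0.46) = -88,766 J = -88.8 kJ.

-88.8 kJ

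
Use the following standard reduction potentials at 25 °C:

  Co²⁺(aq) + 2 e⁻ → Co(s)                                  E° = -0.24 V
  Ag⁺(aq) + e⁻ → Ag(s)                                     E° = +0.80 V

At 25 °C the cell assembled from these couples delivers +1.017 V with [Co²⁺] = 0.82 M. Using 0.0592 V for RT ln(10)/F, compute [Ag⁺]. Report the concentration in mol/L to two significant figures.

0.37 M

Ag⁺/Ag is the cathode, Co²⁺/Co the anode: E°cell = +1.04 V, n = 2.
Overall reaction: 2 Ag⁺(aq) + Co(s) → 2 Ag(s) + Co²⁺(aq); Q = [Co²⁺]^1/[Ag⁺]^2.
From E = E° − (0.0592/n) log Q: log Q = (E° − E)·n/0.0592 = (+1.04 − (+1.017))·2/0.0592 = 0.7770.
So 2·log[Ag⁺] = 1·log(0.82) − log Q = -0.0862 − (0.7770) = -0.8632; log[Ag⁺] = -0.8632 / 2 = -0.4316; [Ag⁺] = 10^(-0.4316) ≈ 0.37 M.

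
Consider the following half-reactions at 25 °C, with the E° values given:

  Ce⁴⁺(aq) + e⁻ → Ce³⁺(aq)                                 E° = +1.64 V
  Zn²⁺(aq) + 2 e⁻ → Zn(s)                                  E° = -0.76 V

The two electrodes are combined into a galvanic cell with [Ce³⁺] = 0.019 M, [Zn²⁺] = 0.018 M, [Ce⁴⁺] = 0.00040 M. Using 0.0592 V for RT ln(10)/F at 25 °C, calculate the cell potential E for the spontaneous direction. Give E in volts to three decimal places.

+2.352 V

Ce⁴⁺/Ce³⁺ is the cathode (higher E°), Zn²⁺/Zn the anode: E°cell = +1.64 − (-0.76) = +2.40 V, n = 2.
Overall: 2 Ce⁴⁺(aq) + Zn(s) → 2 Ce³⁺(aq) + Zn²⁺(aq)
Q = [Ce³⁺]^2·[Zn²⁺] / ([Ce⁴⁺]^2); log Q = 1.609.
E = E° − (0.0592/n) log Q = +2.40 − (0.0592/2)(1.609) = +2.352 V.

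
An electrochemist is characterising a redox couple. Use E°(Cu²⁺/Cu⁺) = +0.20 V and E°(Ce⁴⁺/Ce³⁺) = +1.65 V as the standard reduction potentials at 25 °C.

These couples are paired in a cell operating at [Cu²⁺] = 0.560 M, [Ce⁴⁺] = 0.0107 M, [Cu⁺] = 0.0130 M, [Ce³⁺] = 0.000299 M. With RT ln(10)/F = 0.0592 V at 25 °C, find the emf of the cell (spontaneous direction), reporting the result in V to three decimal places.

+1.445 V

Ce⁴⁺/Ce³⁺ is the cathode (higher E°), Cu²⁺/Cu⁺ the anode: E°cell = +1.65 − (+0.20) = +1.45 V, n = 1.
Overall: Ce⁴⁺(aq) + Cu⁺(aq) → Ce³⁺(aq) + Cu²⁺(aq)
Q = [Ce³⁺]·[Cu²⁺] / ([Ce⁴⁺]·[Cu⁺]); log Q = 0.081.
E = E° − (0.0592/n) log Q = +1.45 − (0.0592/1)(0.081) = +1.445 V.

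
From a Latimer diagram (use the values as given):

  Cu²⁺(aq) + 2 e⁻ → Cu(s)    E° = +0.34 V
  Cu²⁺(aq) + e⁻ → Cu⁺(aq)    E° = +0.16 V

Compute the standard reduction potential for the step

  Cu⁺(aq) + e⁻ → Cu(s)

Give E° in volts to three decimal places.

Sequential free energies add, so n₃E°₃ = n₁E°₁ + n₂E°₂.
With n₃ = 2, and the known step contributing 1×(+0.16) V, the unknown satisfies 1·E° = 2×(+0.34) − 1×(+0.16) = +0.520.
E° = +0.520 / 1 = +0.520 V.

+0.520 V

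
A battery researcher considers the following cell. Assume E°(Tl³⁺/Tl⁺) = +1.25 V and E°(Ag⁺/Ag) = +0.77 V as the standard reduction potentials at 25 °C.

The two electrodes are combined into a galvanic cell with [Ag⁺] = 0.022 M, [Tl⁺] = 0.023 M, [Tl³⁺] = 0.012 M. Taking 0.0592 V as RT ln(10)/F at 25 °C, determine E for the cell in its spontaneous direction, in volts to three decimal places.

+0.570 V

Tl³⁺/Tl⁺ is the cathode (higher E°), Ag⁺/Ag the anode: E°cell = +1.25 − (+0.77) = +0.48 V, n = 2.
Overall: Tl³⁺(aq) + 2 Ag(s) → Tl⁺(aq) + 2 Ag⁺(aq)
Q = [Tl⁺]·[Ag⁺]^2 / ([Tl³⁺]); log Q = -3.033.
E = E° − (0.0592/n) log Q = +0.48 − (0.0592/2)(-3.033) = +0.570 V.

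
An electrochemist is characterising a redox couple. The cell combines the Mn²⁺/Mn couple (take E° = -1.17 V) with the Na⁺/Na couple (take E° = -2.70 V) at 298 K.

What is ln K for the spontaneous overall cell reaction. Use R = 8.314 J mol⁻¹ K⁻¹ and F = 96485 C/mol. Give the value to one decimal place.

119.2

Cathode: Mn²⁺/Mn; anode: Na⁺/Na. E°cell = (-1.17) − (-2.70) = +1.53 V, with n = 2.
ΔG° = −nFE° = −RT ln K, so ln K = nFE°/(RT) = (2)(96485)(+1.53) / ((8.314)(298)) = 119.167.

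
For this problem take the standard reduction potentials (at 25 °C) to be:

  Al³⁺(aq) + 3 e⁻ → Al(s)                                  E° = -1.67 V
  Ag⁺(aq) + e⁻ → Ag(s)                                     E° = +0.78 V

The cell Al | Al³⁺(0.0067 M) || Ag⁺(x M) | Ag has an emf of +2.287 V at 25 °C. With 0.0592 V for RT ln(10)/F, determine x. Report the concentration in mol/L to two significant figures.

0.00033 M

Ag⁺/Ag is the cathode, Al³⁺/Al the anode: E°cell = +2.45 V, n = 3.
Overall reaction: 3 Ag⁺(aq) + Al(s) → 3 Ag(s) + Al³⁺(aq); Q = [Al³⁺]^1/[Ag⁺]^3.
From E = E° − (0.0592/n) log Q: log Q = (E° − E)·n/0.0592 = (+2.45 − (+2.287))·3/0.0592 = 8.2601.
So 3·log[Ag⁺] = 1·log(0.0067) − log Q = -2.1739 − (8.2601) = -10.4340; log[Ag⁺] = -10.4340 / 3 = -3.4780; [Ag⁺] = 10^(-3.4780) ≈ 0.00033 M.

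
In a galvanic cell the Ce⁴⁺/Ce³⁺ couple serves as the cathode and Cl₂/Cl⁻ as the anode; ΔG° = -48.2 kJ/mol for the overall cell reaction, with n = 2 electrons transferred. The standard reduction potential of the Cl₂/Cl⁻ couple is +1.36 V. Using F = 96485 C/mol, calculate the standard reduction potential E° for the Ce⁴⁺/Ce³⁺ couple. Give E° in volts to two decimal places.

+1.61 V

E°cell = −ΔG°/(nF) = −(-48.2×10³)/((2)(96485)) = +0.250 V.
Since Ce⁴⁺/Ce³⁺ is the cathode and Cl₂/Cl⁻ the anode, E°cell = E°(Ce⁴⁺/Ce³⁺) − E°(Cl₂/Cl⁻).
So E°(Ce⁴⁺/Ce³⁺) = E°cell + E°(Cl₂/Cl⁻) = +0.250 + (+1.36) = +1.61 V.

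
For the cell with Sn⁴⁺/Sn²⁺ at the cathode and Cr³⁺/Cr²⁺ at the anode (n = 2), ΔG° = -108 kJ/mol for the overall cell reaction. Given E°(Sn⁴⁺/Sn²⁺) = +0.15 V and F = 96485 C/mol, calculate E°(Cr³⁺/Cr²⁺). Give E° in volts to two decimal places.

E°cell = −ΔG°/(nF) = −(-108×10³)/((2)(96485)) = +0.560 V.
Since Sn⁴⁺/Sn²⁺ is the cathode and Cr³⁺/Cr²⁺ the anode, E°cell = E°(Sn⁴⁺/Sn²⁺) − E°(Cr³⁺/Cr²⁺).
So E°(Cr³⁺/Cr²⁺) = E°(Sn⁴⁺/Sn²⁺) − E°cell = (+0.15) − (+0.560) = -0.41 V.

-0.41 V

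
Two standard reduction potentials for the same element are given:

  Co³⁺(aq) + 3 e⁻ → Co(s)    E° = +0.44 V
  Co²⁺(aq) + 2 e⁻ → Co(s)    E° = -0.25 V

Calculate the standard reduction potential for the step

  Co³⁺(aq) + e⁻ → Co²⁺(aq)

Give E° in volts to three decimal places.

+1.820 V

Sequential free energies add, so n₃E°₃ = n₁E°₁ + n₂E°₂.
With n₃ = 3, and the known step contributing 2×(-0.25) V, the unknown satisfies 1·E° = 3×(+0.44) − 2×(-0.25) = +1.820.
E° = +1.820 / 1 = +1.820 V.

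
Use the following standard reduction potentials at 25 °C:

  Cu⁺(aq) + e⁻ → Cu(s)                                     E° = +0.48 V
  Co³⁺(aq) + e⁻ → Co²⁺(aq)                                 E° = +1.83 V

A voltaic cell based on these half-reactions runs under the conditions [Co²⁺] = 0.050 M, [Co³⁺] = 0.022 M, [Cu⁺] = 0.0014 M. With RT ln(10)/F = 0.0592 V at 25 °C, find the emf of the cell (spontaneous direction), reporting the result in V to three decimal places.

+1.498 V

Co³⁺/Co²⁺ is the cathode (higher E°), Cu⁺/Cu the anode: E°cell = +1.83 − (+0.48) = +1.35 V, n = 1.
Overall: Co³⁺(aq) + Cu(s) → Co²⁺(aq) + Cu⁺(aq)
Q = [Co²⁺]·[Cu⁺] / ([Co³⁺]); log Q = -2.497.
E = E° − (0.0592/n) log Q = +1.35 − (0.0592/1)(-2.497) = +1.498 V.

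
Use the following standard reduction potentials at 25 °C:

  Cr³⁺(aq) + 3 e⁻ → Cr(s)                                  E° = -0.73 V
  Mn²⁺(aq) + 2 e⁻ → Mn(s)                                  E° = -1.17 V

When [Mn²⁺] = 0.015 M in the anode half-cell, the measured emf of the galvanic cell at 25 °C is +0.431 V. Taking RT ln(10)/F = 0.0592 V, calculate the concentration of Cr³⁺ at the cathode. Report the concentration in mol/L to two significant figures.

Cr³⁺/Cr is the cathode, Mn²⁺/Mn the anode: E°cell = +0.44 V, n = 6.
Overall reaction: 2 Cr³⁺(aq) + 3 Mn(s) → 2 Cr(s) + 3 Mn²⁺(aq); Q = [Mn²⁺]^3/[Cr³⁺]^2.
From E = E° − (0.0592/n) log Q: log Q = (E° − E)·n/0.0592 = (+0.44 − (+0.431))·6/0.0592 = 0.9122.
So 2·log[Cr³⁺] = 3·log(0.015) − log Q = -5.4717 − (0.9122) = -6.3839; log[Cr³⁺] = -6.3839 / 2 = -3.1919; [Cr³⁺] = 10^(-3.1919) ≈ 0.00064 M.

0.00064 M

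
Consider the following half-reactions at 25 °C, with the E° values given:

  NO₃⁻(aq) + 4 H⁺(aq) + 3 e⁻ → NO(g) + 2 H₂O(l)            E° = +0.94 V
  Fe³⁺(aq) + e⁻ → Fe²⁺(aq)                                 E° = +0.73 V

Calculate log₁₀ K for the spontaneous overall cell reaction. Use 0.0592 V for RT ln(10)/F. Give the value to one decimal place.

Cathode: NO₃⁻/NO; anode: Fe³⁺/Fe²⁺. E°cell = +0.21 V, n = 3.
log K = nE°cell / 0.0592 = (3)(+0.21) / 0.0592 = 10.6.

10.6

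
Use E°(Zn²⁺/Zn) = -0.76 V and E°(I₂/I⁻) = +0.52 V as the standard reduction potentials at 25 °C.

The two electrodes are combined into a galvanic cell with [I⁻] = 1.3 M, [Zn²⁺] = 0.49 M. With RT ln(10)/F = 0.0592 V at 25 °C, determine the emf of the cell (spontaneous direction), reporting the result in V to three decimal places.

I₂/I⁻ is the cathode (higher E°), Zn²⁺/Zn the anode: E°cell = +0.52 − (-0.76) = +1.28 V, n = 2.
Overall: I₂(s) + Zn(s) → 2 I⁻(aq) + Zn²⁺(aq)
Q = [I⁻]^2·[Zn²⁺]; log Q = -0.082.
E = E° − (0.0592/n) log Q = +1.28 − (0.0592/2)(-0.082) = +1.282 V.

+1.282 V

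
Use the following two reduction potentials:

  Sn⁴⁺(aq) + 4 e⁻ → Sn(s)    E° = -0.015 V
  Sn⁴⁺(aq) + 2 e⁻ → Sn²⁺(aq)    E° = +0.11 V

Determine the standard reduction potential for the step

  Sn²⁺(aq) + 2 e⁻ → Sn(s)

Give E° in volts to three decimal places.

-0.140 V

Sequential free energies add, so n₃E°₃ = n₁E°₁ + n₂E°₂.
With n₃ = 4, and the known step contributing 2×(+0.11) V, the unknown satisfies 2·E° = 4×(-0.015) − 2×(+0.11) = -0.280.
E° = -0.280 / 2 = -0.140 V.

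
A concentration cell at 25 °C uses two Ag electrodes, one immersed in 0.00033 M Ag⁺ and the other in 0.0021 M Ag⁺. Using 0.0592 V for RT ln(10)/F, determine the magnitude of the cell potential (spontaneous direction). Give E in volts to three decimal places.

For a concentration cell E°cell = 0. The 0.0021 M side is the cathode (reduction is favoured where [Ag⁺] is higher).
With n = 1, E = −(0.0592/1) log([Ag⁺]ₐₙ/[Ag⁺]꜀ₐₜ) = −(0.0592/1) log(0.00033/0.0021) = −(0.0592/1)(-0.804) = +0.048 V.

+0.048 V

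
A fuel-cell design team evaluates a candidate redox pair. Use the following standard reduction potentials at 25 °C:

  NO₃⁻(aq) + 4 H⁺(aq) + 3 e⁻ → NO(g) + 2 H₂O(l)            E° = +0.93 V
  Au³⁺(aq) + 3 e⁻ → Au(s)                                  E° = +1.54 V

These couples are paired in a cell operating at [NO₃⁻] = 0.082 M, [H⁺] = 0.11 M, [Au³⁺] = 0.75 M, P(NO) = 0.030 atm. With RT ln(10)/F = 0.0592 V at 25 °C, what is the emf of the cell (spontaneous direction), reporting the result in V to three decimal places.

+0.675 V

Au³⁺/Au is the cathode (higher E°), NO₃⁻/NO the anode: E°cell = +1.54 − (+0.93) = +0.61 V, n = 3.
Overall: Au³⁺(aq) + NO(g) + 2 H₂O(l) → Au(s) + NO₃⁻(aq) + 4 H⁺(aq)
Q = [NO₃⁻]·[H⁺]^4 / ([Au³⁺]·P(NO)); log Q = -3.273.
E = E° − (0.0592/n) log Q = +0.61 − (0.0592/3)(-3.273) = +0.675 V.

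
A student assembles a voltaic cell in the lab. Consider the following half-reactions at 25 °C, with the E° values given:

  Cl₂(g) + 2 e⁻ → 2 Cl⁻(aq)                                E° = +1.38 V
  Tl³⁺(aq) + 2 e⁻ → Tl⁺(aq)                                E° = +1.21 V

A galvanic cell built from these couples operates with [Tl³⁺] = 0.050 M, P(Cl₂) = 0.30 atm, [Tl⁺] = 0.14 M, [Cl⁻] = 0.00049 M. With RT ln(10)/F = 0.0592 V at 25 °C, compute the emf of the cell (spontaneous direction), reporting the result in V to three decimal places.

+0.364 V

Cl₂/Cl⁻ is the cathode (higher E°), Tl³⁺/Tl⁺ the anode: E°cell = +1.38 − (+1.21) = +0.17 V, n = 2.
Overall: Cl₂(g) + Tl⁺(aq) → 2 Cl⁻(aq) + Tl³⁺(aq)
Q = [Cl⁻]^2·[Tl³⁺] / (P(Cl₂)·[Tl⁺]); log Q = -6.544.
E = E° − (0.0592/n) log Q = +0.17 − (0.0592/2)(-6.544) = +0.364 V.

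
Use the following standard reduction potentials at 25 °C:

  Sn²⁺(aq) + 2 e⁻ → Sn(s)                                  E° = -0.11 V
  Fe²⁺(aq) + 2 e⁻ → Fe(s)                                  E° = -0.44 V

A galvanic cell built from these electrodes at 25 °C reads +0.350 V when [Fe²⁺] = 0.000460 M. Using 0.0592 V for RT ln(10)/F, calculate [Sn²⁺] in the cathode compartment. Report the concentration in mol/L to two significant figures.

Sn²⁺/Sn is the cathode, Fe²⁺/Fe the anode: E°cell = +0.33 V, n = 2.
Overall reaction: Sn²⁺(aq) + Fe(s) → Sn(s) + Fe²⁺(aq); Q = [Fe²⁺]^1/[Sn²⁺]^1.
From E = E° − (0.0592/n) log Q: log Q = (E° − E)·n/0.0592 = (+0.33 − (+0.350))·2/0.0592 = -0.6757.
So 1·log[Sn²⁺] = 1·log(0.00046) − log Q = -3.3372 − (-0.6757) = -2.6615; [Sn²⁺] = 10^(-2.6615) ≈ 0.0022 M.

0.0022 M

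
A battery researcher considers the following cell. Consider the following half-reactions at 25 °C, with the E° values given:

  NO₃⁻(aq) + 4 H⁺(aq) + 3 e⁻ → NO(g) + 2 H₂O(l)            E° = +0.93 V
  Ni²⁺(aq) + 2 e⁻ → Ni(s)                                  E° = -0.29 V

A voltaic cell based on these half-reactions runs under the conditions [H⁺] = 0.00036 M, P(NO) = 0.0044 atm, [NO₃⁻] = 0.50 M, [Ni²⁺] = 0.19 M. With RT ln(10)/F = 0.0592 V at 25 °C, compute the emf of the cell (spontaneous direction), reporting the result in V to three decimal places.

NO₃⁻/NO is the cathode (higher E°), Ni²⁺/Ni the anode: E°cell = +0.93 − (-0.29) = +1.22 V, n = 6.
Overall: 2 NO₃⁻(aq) + 8 H⁺(aq) + 3 Ni(s) → 2 NO(g) + 4 H₂O(l) + 3 Ni²⁺(aq)
Q = P(NO)^2·[Ni²⁺]^3 / ([NO₃⁻]^2·[H⁺]^8); log Q = 21.275.
E = E° − (0.0592/n) log Q = +1.22 − (0.0592/6)(21.275) = +1.010 V.

+1.010 V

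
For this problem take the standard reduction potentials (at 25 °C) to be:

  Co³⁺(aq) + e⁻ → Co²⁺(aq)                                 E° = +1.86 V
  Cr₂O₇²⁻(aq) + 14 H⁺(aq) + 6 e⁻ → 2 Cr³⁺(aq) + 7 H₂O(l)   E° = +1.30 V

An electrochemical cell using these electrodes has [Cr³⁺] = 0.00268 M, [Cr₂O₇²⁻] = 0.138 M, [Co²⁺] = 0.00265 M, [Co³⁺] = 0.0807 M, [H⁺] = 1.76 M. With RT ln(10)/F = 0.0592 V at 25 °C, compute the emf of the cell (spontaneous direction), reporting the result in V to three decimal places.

+0.572 V

Co³⁺/Co²⁺ is the cathode (higher E°), Cr₂O₇²⁻/Cr³⁺ the anode: E°cell = +1.86 − (+1.30) = +0.56 V, n = 6.
Overall: 6 Co³⁺(aq) + 2 Cr³⁺(aq) + 7 H₂O(l) → 6 Co²⁺(aq) + Cr₂O₇²⁻(aq) + 14 H⁺(aq)
Q = [Co²⁺]^6·[Cr₂O₇²⁻]·[H⁺]^14 / ([Co³⁺]^6·[Cr³⁺]^2); log Q = -1.181.
E = E° − (0.0592/n) log Q = +0.56 − (0.0592/6)(-1.181) = +0.572 V.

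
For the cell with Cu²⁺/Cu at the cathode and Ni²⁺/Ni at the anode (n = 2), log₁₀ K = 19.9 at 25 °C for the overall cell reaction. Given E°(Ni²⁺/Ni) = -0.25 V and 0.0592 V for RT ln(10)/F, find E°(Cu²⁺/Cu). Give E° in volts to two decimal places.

E°cell = (0.0592/n)·log K = (0.0592/2)(19.9) = +0.589 V.
Since Cu²⁺/Cu is the cathode and Ni²⁺/Ni the anode, E°cell = E°(Cu²⁺/Cu) − E°(Ni²⁺/Ni).
So E°(Cu²⁺/Cu) = E°cell + E°(Ni²⁺/Ni) = +0.589 + (-0.25) = +0.34 V.

+0.34 V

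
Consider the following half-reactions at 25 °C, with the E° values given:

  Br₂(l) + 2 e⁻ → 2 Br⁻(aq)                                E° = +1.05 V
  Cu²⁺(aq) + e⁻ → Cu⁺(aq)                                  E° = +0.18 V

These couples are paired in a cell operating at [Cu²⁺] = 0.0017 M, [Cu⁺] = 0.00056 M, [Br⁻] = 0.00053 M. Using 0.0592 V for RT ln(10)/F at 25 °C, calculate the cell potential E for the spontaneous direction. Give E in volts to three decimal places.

+1.035 V

Br₂/Br⁻ is the cathode (higher E°), Cu²⁺/Cu⁺ the anode: E°cell = +1.05 − (+0.18) = +0.87 V, n = 2.
Overall: Br₂(l) + 2 Cu⁺(aq) → 2 Br⁻(aq) + 2 Cu²⁺(aq)
Q = [Br⁻]^2·[Cu²⁺]^2 / ([Cu⁺]^2); log Q = -5.587.
E = E° − (0.0592/n) log Q = +0.87 − (0.0592/2)(-5.587) = +1.035 V.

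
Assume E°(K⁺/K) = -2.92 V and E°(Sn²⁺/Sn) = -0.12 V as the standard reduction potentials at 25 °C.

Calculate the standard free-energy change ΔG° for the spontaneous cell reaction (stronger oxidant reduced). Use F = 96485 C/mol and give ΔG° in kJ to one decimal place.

-540.3 kJ

Sn²⁺/Sn (E° = -0.12 V) is the cathode; K⁺/K (E° = -2.92 V) is the anode, so E°cell = +2.80 V.
Balancing electrons gives n = 2 (lcm of 2 and 1).
ΔG° = −nFE° = −(2)(96485)(+2.80) = -540,316 J = -540.3 kJ.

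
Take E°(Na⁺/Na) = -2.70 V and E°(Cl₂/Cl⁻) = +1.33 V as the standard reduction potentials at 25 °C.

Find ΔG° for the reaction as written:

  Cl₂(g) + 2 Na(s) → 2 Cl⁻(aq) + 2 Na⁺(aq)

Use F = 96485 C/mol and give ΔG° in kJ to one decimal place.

As written, Cl₂/Cl⁻ is reduced (cathode) and Na⁺/Na is oxidised (anode), so E°cell = (+1.33) − (-2.70) = +4.03 V.
Balancing electrons gives n = 2.
ΔG° = −nFE° = −(2)(96485)(+4.03) = -777,669 J = -777.7 kJ.

-777.7 kJ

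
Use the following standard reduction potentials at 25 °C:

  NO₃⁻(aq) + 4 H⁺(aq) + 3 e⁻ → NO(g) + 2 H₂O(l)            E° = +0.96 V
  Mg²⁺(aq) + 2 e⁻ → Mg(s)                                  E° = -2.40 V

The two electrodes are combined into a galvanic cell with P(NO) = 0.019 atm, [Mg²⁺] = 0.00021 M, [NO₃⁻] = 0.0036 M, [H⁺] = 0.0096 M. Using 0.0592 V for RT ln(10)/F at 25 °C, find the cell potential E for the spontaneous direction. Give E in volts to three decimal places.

+3.295 V

NO₃⁻/NO is the cathode (higher E°), Mg²⁺/Mg the anode: E°cell = +0.96 − (-2.40) = +3.36 V, n = 6.
Overall: 2 NO₃⁻(aq) + 8 H⁺(aq) + 3 Mg(s) → 2 NO(g) + 4 H₂O(l) + 3 Mg²⁺(aq)
Q = P(NO)^2·[Mg²⁺]^3 / ([NO₃⁻]^2·[H⁺]^8); log Q = 6.553.
E = E° − (0.0592/n) log Q = +3.36 − (0.0592/6)(6.553) = +3.295 V.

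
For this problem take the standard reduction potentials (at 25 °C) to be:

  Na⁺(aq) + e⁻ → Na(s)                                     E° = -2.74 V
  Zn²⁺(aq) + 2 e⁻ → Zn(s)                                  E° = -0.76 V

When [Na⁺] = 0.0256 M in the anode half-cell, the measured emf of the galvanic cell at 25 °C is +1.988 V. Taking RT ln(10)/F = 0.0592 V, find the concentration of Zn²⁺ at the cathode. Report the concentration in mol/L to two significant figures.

Zn²⁺/Zn is the cathode, Na⁺/Na the anode: E°cell = +1.98 V, n = 2.
Overall reaction: Zn²⁺(aq) + 2 Na(s) → Zn(s) + 2 Na⁺(aq); Q = [Na⁺]^2/[Zn²⁺]^1.
From E = E° − (0.0592/n) log Q: log Q = (E° − E)·n/0.0592 = (+1.98 − (+1.988))·2/0.0592 = -0.2703.
So 1·log[Zn²⁺] = 2·log(0.0256) − log Q = -3.1835 − (-0.2703) = -2.9132; [Zn²⁺] = 10^(-2.9132) ≈ 0.0012 M.

0.0012 M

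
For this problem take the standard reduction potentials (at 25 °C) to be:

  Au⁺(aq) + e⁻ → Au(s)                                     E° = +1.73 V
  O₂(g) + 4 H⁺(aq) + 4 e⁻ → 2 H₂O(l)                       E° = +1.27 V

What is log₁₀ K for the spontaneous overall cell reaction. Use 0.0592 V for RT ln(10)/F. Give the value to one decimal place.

Cathode: Au⁺/Au; anode: O₂/H₂O. E°cell = +0.46 V, n = 4.
log K = nE°cell / 0.0592 = (4)(+0.46) / 0.0592 = 31.1.

31.1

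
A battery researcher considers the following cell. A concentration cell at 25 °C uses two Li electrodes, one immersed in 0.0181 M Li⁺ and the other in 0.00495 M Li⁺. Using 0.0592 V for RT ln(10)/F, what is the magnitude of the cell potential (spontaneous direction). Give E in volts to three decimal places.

For a concentration cell E°cell = 0. The 0.0181 M side is the cathode (reduction is favoured where [Li⁺] is higher).
With n = 1, E = −(0.0592/1) log([Li⁺]ₐₙ/[Li⁺]꜀ₐₜ) = −(0.0592/1) log(0.00495/0.0181) = −(0.0592/1)(-0.563) = +0.033 V.

+0.033 V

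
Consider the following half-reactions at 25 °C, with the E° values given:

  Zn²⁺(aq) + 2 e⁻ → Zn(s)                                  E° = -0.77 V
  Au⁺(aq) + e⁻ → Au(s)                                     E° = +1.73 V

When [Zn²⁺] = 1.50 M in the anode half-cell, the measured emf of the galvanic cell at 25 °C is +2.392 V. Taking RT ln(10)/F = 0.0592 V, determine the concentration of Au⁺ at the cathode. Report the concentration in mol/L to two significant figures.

Au⁺/Au is the cathode, Zn²⁺/Zn the anode: E°cell = +2.50 V, n = 2.
Overall reaction: 2 Au⁺(aq) + Zn(s) → 2 Au(s) + Zn²⁺(aq); Q = [Zn²⁺]^1/[Au⁺]^2.
From E = E° − (0.0592/n) log Q: log Q = (E° − E)·n/0.0592 = (+2.50 − (+2.392))·2/0.0592 = 3.6486.
So 2·log[Au⁺] = 1·log(1.5) − log Q = 0.1761 − (3.6486) = -3.4725; log[Au⁺] = -3.4725 / 2 = -1.7363; [Au⁺] = 10^(-1.7363) ≈ 0.018 M.

0.018 M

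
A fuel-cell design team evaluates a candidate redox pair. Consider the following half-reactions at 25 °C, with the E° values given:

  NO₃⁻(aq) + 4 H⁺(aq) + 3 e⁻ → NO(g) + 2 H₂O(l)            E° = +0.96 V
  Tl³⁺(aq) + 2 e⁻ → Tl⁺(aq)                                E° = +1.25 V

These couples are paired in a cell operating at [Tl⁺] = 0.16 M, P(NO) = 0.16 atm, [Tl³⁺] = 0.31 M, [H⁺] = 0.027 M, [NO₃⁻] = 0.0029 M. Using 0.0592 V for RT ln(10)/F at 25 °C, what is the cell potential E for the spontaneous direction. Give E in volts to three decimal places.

+0.457 V

Tl³⁺/Tl⁺ is the cathode (higher E°), NO₃⁻/NO the anode: E°cell = +1.25 − (+0.96) = +0.29 V, n = 6.
Overall: 3 Tl³⁺(aq) + 2 NO(g) + 4 H₂O(l) → 3 Tl⁺(aq) + 2 NO₃⁻(aq) + 8 H⁺(aq)
Q = [Tl⁺]^3·[NO₃⁻]^2·[H⁺]^8 / ([Tl³⁺]^3·P(NO)^2); log Q = -16.894.
E = E° − (0.0592/n) log Q = +0.29 − (0.0592/6)(-16.894) = +0.457 V.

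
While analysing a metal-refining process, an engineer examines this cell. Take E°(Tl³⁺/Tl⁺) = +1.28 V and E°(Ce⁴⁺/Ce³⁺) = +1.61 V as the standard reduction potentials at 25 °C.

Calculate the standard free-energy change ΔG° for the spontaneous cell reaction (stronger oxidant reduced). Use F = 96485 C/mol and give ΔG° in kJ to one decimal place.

Ce⁴⁺/Ce³⁺ (E° = +1.61 V) is the cathode; Tl³⁺/Tl⁺ (E° = +1.28 V) is the anode, so E°cell = +0.33 V.
Balancing electrons gives n = 2 (lcm of 1 and 2).
ΔG° = −nFE° = −(2)(96485)(+0.33) = -63,680 J = -63.7 kJ.

-63.7 kJ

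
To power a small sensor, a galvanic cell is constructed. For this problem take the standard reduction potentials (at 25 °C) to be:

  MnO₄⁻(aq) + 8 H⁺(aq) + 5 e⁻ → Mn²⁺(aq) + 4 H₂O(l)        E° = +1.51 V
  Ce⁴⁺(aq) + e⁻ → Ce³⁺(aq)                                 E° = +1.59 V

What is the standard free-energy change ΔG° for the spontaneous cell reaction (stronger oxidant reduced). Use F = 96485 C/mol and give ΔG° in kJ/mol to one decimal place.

-38.6 kJ/mol

Ce⁴⁺/Ce³⁺ (E° = +1.59 V) is the cathode; MnO₄⁻/Mn²⁺ (E° = +1.51 V) is the anode, so E°cell = +0.08 V.
Balancing electrons gives n = 5 (lcm of 1 and 5).
ΔG° = −nFE° = −(5)(96485)(+0.08) = -38,594 J = -38.6 kJ/mol.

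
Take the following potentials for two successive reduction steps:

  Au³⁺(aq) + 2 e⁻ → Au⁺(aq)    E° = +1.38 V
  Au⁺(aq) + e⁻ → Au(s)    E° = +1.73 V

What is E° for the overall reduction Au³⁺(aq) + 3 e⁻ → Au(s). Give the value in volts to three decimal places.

Adding the free-energy changes (−nFE°) of the two steps gives −n₃FE°₃ = −n₁FE°₁ − n₂FE°₂.
E°₃ = (2×+1.38 + 1×+1.73) / 3 = (+4.490) / 3 = +1.497 V.
Simply averaging or adding the two E° values would be wrong; the electron-weighted sum is required.

+1.497 V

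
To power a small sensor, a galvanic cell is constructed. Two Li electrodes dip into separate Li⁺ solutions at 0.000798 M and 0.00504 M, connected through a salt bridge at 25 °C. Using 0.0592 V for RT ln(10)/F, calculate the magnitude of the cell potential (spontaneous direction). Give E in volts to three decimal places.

For a concentration cell E°cell = 0. The 0.00504 M side is the cathode (reduction is favoured where [Li⁺] is higher).
With n = 1, E = −(0.0592/1) log([Li⁺]ₐₙ/[Li⁺]꜀ₐₜ) = −(0.0592/1) log(0.000798/0.00504) = −(0.0592/1)(-0.800) = +0.047 V.

+0.047 V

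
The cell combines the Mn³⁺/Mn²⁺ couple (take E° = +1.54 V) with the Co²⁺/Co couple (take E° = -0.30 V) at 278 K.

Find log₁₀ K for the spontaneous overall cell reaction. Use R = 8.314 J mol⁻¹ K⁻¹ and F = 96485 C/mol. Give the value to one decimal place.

Cathode: Mn³⁺/Mn²⁺; anode: Co²⁺/Co. E°cell = (+1.54) − (-0.30) = +1.84 V, with n = 2.
ΔG° = −nFE° = −RT ln K, so ln K = nFE°/(RT) = (2)(96485)(+1.84) / ((8.314)(278)) = 153.622.
log₁₀ K = 153.622 / ln 10 = 66.7.

66.7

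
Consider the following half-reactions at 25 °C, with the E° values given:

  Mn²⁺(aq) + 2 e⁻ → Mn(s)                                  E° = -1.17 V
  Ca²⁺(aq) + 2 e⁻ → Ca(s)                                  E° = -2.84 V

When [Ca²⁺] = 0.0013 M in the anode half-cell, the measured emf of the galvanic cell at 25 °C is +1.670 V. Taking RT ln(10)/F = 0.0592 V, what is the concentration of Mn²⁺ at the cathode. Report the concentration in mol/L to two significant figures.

Mn²⁺/Mn is the cathode, Ca²⁺/Ca the anode: E°cell = +1.67 V, n = 2.
Overall reaction: Mn²⁺(aq) + Ca(s) → Mn(s) + Ca²⁺(aq); Q = [Ca²⁺]^1/[Mn²⁺]^1.
From E = E° − (0.0592/n) log Q: log Q = (E° − E)·n/0.0592 = (+1.67 − (+1.670))·2/0.0592 = 0.0000.
So 1·log[Mn²⁺] = 1·log(0.0013) − log Q = -2.8861 − (0.0000) = -2.8861; [Mn²⁺] = 10^(-2.8861) ≈ 0.0013 M.

0.0013 M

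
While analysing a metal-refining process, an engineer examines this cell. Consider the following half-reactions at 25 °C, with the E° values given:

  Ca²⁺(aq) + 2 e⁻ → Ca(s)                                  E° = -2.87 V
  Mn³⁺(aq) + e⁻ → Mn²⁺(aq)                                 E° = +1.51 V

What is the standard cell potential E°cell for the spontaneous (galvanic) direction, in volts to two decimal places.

+4.38 V

The Mn³⁺/Mn²⁺ couple has the higher reduction potential, so it is the cathode; Ca²⁺/Ca is oxidised at the anode.
E°cell = E°(cathode) − E°(anode) = (+1.51) − (-2.87) = +4.38 V.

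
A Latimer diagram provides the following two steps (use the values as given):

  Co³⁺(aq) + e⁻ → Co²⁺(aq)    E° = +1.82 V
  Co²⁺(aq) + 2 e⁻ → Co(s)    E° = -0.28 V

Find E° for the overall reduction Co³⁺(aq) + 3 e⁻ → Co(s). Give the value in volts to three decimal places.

Adding the free-energy changes (−nFE°) of the two steps gives −n₃FE°₃ = −n₁FE°₁ − n₂FE°₂.
E°₃ = (1×+1.82 + 2×-0.28) / 3 = (+1.260) / 3 = +0.420 V.

+0.420 V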